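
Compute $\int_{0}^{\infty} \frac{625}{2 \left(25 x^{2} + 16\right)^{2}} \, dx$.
$\frac{125 \pi}{512}$

Recall the elementary integral
$$J(a) = \int_{0}^{\infty} \frac{1}{2 \left(a^{2} + x^{2}\right)} \, dx = \frac{\pi}{4 a}.$$

Differentiating under the integral sign with respect to $a$,
$$\frac{dJ}{da} = \int_{0}^{\infty} - \frac{a}{\left(a^{2} + x^{2}\right)^{2}} \, dx = - \frac{\pi}{4 a^{2}},$$
so $\int_{0}^{\infty} \frac{1}{2 \left(a^{2} + x^{2}\right)^{2}} \, dx = \frac{\pi}{8 a^{3}}$.

Setting $a = \frac{4}{5}$:
$$I = \frac{125 \pi}{512}.$$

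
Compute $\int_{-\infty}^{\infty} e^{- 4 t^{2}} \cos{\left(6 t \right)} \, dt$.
$\frac{\sqrt{\pi}}{2 e^{\frac{9}{4}}}$

Treat the cosine frequency as a parameter and define $I(b) = \int_{-\infty}^{\infty} e^{- 4 t^{2}} \cos{\left(b t \right)} \, dt$.

Differentiating under the integral sign,
$$I'(b) = \int_{-\infty}^{\infty} - t e^{- 4 t^{2}} \sin{\left(b t \right)} \, dt.$$

Integrate $\int_{-\infty}^{\infty} t \sin(b t)\, e^{- 4 t^{2}}\, dt$ by parts with $u = \sin(b t)$ and $dv = t\, e^{- 4 t^{2}}\, dt$, giving $v = - \frac{e^{- 4 t^{2}}}{8}$. The boundary term vanishes and
$$\int_{-\infty}^{\infty} t \sin(b t)\, e^{- 4 t^{2}}\, dt = \frac{b}{8} \int_{-\infty}^{\infty} \cos(b t)\, e^{- 4 t^{2}}\, dt,$$
so $I'(b) = - \frac{b}{8}\, I(b)$.

This is a separable first-order ODE; solving with the initial condition $I(0) = \int_{-\infty}^{\infty} e^{- 4 t^{2}}\,dt = \frac{\sqrt{\pi}}{2}$ gives
$$I(b) = \frac{\sqrt{\pi} e^{- \frac{b^{2}}{16}}}{2}.$$

Setting $b = 6$:
$$I = \frac{\sqrt{\pi}}{2 e^{\frac{9}{4}}}.$$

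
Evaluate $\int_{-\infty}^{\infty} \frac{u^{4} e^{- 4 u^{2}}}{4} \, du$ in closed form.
$\frac{3 \sqrt{\pi}}{512}$

Start from the elementary integral
$$J(a) = \int_{-\infty}^{\infty} \frac{e^{- a u^{2}}}{4} \, du = \frac{\sqrt{\pi}}{4 \sqrt{a}}.$$

Differentiating under the integral sign brings down a factor of $(-u^2)$:
$$\frac{dJ}{da} = \int_{-\infty}^{\infty} - \frac{u^{2} e^{- a u^{2}}}{4} \, du = - \frac{\sqrt{\pi}}{8 a^{\frac{3}{2}}}.$$

Repeating twice in total — each differentiation brings down another $(-u^2)$ — gives
$$\frac{d^{2}J}{da^{2}} = \int_{-\infty}^{\infty} \frac{u^{4} e^{- a u^{2}}}{4} \, du = \frac{3 \sqrt{\pi}}{16 a^{\frac{5}{2}}},$$
and the integrand here is exactly the target integrand, so $I = \frac{3 \sqrt{\pi}}{16 a^{\frac{5}{2}}}$.

Setting $a = 4$:
$$I = \frac{3 \sqrt{\pi}}{512}.$$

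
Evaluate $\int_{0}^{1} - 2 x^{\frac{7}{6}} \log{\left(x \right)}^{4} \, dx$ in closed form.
$- \frac{373248}{371293}$

Begin with the known integral
$$J(a) = \int_{0}^{1} - 2 x^{a} \, dx = - \frac{2}{a + 1}.$$

Differentiating under the integral sign brings down a factor of $\ln x$:
$$\frac{dJ}{da} = \int_{0}^{1} - 2 x^{a} \log{\left(x \right)} \, dx = \frac{2}{\left(a + 1\right)^{2}}.$$

Repeating $4$ times in total — each differentiation brings down another $\ln x$ — gives
$$\frac{d^{4}J}{da^{4}} = \int_{0}^{1} - 2 x^{a} \log{\left(x \right)}^{4} \, dx = - \frac{48}{\left(a + 1\right)^{5}},$$
and the integrand here is exactly the target integrand, so $I = - \frac{48}{\left(a + 1\right)^{5}}$.

Setting $a = \frac{7}{6}$:
$$I = - \frac{373248}{371293}.$$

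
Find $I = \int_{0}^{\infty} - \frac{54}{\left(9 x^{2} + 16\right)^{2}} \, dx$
$- \frac{9 \pi}{128}$

Begin with the known result
$$J(a) = \int_{0}^{\infty} - \frac{2}{3 \left(a^{2} + x^{2}\right)} \, dx = - \frac{\pi}{3 a}.$$

Differentiating under the integral sign with respect to $a$,
$$\frac{dJ}{da} = \int_{0}^{\infty} \frac{4 a}{3 \left(a^{2} + x^{2}\right)^{2}} \, dx = \frac{\pi}{3 a^{2}},$$
so $\int_{0}^{\infty} - \frac{2}{3 \left(a^{2} + x^{2}\right)^{2}} \, dx = - \frac{\pi}{6 a^{3}}$.

Setting $a = \frac{4}{3}$:
$$I = - \frac{9 \pi}{128}.$$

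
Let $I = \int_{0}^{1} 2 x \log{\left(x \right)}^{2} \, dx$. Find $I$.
$\frac{1}{2}$

Begin with the known integral
$$J(a) = \int_{0}^{1} 2 x^{a} \, dx = \frac{2}{a + 1}.$$

Differentiating under the integral sign brings down a factor of $\ln x$:
$$\frac{dJ}{da} = \int_{0}^{1} 2 x^{a} \log{\left(x \right)} \, dx = - \frac{2}{\left(a + 1\right)^{2}}.$$

Repeating twice in total — each differentiation brings down another $\ln x$ — gives
$$\frac{d^{2}J}{da^{2}} = \int_{0}^{1} 2 x^{a} \log{\left(x \right)}^{2} \, dx = \frac{4}{\left(a + 1\right)^{3}},$$
and the integrand here is exactly the target integrand, so $I = \frac{4}{\left(a + 1\right)^{3}}$.

Setting $a = 1$:
$$I = \frac{1}{2}.$$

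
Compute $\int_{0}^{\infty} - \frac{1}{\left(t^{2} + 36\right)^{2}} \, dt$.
$- \frac{\pi}{864}$

Start from the standard arctangent integral
$$J(a) = \int_{0}^{\infty} - \frac{1}{a^{2} + t^{2}} \, dt = - \frac{\pi}{2 a}.$$

Differentiating under the integral sign with respect to $a$,
$$\frac{dJ}{da} = \int_{0}^{\infty} \frac{2 a}{\left(a^{2} + t^{2}\right)^{2}} \, dt = \frac{\pi}{2 a^{2}},$$
so $\int_{0}^{\infty} - \frac{1}{\left(a^{2} + t^{2}\right)^{2}} \, dt = - \frac{\pi}{4 a^{3}}$.

Setting $a = 6$:
$$I = - \frac{\pi}{864}.$$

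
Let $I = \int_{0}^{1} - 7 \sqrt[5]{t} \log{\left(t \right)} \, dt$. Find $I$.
$\frac{175}{36}$

Start from the elementary integral
$$J(a) = \int_{0}^{1} - 7 t^{a} \, dt = - \frac{7}{a + 1}.$$

Differentiating under the integral sign brings down a factor of $\ln t$:
$$\frac{dJ}{da} = \int_{0}^{1} - 7 t^{a} \log{\left(t \right)} \, dt = \frac{7}{\left(a + 1\right)^{2}}.$$

The integral on the left is $I$, so $I = \frac{7}{\left(a + 1\right)^{2}}$.

Setting $a = \frac{1}{5}$:
$$I = \frac{175}{36}.$$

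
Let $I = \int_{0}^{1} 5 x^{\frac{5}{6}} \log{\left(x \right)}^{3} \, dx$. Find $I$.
$- \frac{38880}{14641}$

Begin with the known integral
$$J(a) = \int_{0}^{1} 5 x^{a} \, dx = \frac{5}{a + 1}.$$

Differentiating under the integral sign brings down a factor of $\ln x$:
$$\frac{dJ}{da} = \int_{0}^{1} 5 x^{a} \log{\left(x \right)} \, dx = - \frac{5}{\left(a + 1\right)^{2}}.$$

Repeating $3$ times in total — each differentiation brings down another $\ln x$ — gives
$$\frac{d^{3}J}{da^{3}} = \int_{0}^{1} 5 x^{a} \log{\left(x \right)}^{3} \, dx = - \frac{30}{\left(a + 1\right)^{4}},$$
and the integrand here is exactly the target integrand, so $I = - \frac{30}{\left(a + 1\right)^{4}}$.

Setting $a = \frac{5}{6}$:
$$I = - \frac{38880}{14641}.$$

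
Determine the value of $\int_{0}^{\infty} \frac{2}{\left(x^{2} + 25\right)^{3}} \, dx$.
$\frac{3 \pi}{25000}$

Start from the standard arctangent integral
$$J(a) = \int_{0}^{\infty} \frac{2}{a^{2} + x^{2}} \, dx = \frac{\pi}{a}.$$

Differentiating under the integral sign with respect to $a$,
$$\frac{dJ}{da} = \int_{0}^{\infty} - \frac{4 a}{\left(a^{2} + x^{2}\right)^{2}} \, dx = - \frac{\pi}{a^{2}},$$
so $\int_{0}^{\infty} \frac{2}{\left(a^{2} + x^{2}\right)^{2}} \, dx = \frac{\pi}{2 a^{3}}$.

Repeating — each differentiation of $1/(x^2+a^2)^j$ produces $-2ja/(x^2+a^2)^{j+1}$ — and dividing through by $-2ja$ at each step yields, after $2$ differentiations in total,
$$\int_{0}^{\infty} \frac{2}{\left(a^{2} + x^{2}\right)^{3}} \, dx = \frac{3 \pi}{8 a^{5}}.$$

Setting $a = 5$:
$$I = \frac{3 \pi}{25000}.$$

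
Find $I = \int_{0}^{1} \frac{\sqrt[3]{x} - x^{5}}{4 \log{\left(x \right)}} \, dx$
$- \frac{\log{\left(3 \right)}}{2} + \frac{\log{\left(2 \right)}}{4}$

Introduce a parameter $a$ in the exponent: let $I(a) = \int_{0}^{1} \frac{- x^{5} + x^{a}}{4 \log{\left(x \right)}} \, dx$.

Since $\dfrac{\partial}{\partial a}\,x^{a} = x^{a} \ln x$, the $\ln x$ in the denominator cancels and
$$\frac{dI}{da} = \int_{0}^{1} \frac{1}{4} x^{a} \, dx = \frac{1}{4} \left[\frac{x^{a+1}}{a+1}\right]_0^1 = \frac{1}{4 \left(a + 1\right)}.$$

Integrating with respect to $a$ gives $I(a) = \frac{\log{\left(a + 1 \right)}}{4} - \frac{\log{\left(6 \right)}}{4} + C$.

At $a = 5$ the integrand is identically $0$, so $I(5) = 0$. The closed form gives $0$, hence $C = 0$.

Setting $a = \frac{1}{3}$:
$$I = - \frac{\log{\left(3 \right)}}{2} + \frac{\log{\left(2 \right)}}{4}.$$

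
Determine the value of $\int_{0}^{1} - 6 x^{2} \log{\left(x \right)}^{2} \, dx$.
$- \frac{4}{9}$

Consider the simpler parametrised integral
$$J(a) = \int_{0}^{1} - 6 x^{a} \, dx = - \frac{6}{a + 1}.$$

Differentiating under the integral sign brings down a factor of $\ln x$:
$$\frac{dJ}{da} = \int_{0}^{1} - 6 x^{a} \log{\left(x \right)} \, dx = \frac{6}{\left(a + 1\right)^{2}}.$$

Repeating twice in total — each differentiation brings down another $\ln x$ — gives
$$\frac{d^{2}J}{da^{2}} = \int_{0}^{1} - 6 x^{a} \log{\left(x \right)}^{2} \, dx = - \frac{12}{\left(a + 1\right)^{3}},$$
and the integrand here is exactly the target integrand, so $I = - \frac{12}{\left(a + 1\right)^{3}}$.

Setting $a = 2$:
$$I = - \frac{4}{9}.$$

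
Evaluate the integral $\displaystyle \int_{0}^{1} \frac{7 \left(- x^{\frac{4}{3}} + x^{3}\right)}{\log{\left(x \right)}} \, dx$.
$- \log{\left(\frac{823543}{35831808} \right)}$

Replace the exponent $\frac{4}{3}$ by a parameter $a$: let $I(a) = \int_{0}^{1} \frac{7 \left(x^{3} - x^{a}\right)}{\log{\left(x \right)}} \, dx$.

Since $\dfrac{\partial}{\partial a}\,x^{a} = x^{a} \ln x$, the $\ln x$ in the denominator cancels and
$$\frac{dI}{da} = \int_{0}^{1} -7 x^{a} \, dx = -7 \left[\frac{x^{a+1}}{a+1}\right]_0^1 = - \frac{7}{a + 1}.$$

Integrating with respect to $a$ gives $I(a) = - \log{\left(\frac{\left(a + 1\right)^{7}}{16384} \right)} + C$.

At $a = 3$ the integrand is identically $0$, so $I(3) = 0$. The closed form gives $0$, hence $C = 0$.

Setting $a = \frac{4}{3}$:
$$I = - \log{\left(\frac{823543}{35831808} \right)}.$$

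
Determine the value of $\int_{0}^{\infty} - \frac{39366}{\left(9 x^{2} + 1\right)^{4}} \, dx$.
$- \frac{32805 \pi}{16}$

Recall the elementary integral
$$J(a) = \int_{0}^{\infty} - \frac{6}{a^{2} + x^{2}} \, dx = - \frac{3 \pi}{a}.$$

Differentiating under the integral sign with respect to $a$,
$$\frac{dJ}{da} = \int_{0}^{\infty} \frac{12 a}{\left(a^{2} + x^{2}\right)^{2}} \, dx = \frac{3 \pi}{a^{2}},$$
so $\int_{0}^{\infty} - \frac{6}{\left(a^{2} + x^{2}\right)^{2}} \, dx = - \frac{3 \pi}{2 a^{3}}$.

Repeating — each differentiation of $1/(x^2+a^2)^j$ produces $-2ja/(x^2+a^2)^{j+1}$ — and dividing through by $-2ja$ at each step yields, after $3$ differentiations in total,
$$\int_{0}^{\infty} - \frac{6}{\left(a^{2} + x^{2}\right)^{4}} \, dx = - \frac{15 \pi}{16 a^{7}}.$$

Setting $a = \frac{1}{3}$:
$$I = - \frac{32805 \pi}{16}.$$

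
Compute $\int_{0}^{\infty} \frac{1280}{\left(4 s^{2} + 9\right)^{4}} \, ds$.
$\frac{100 \pi}{2187}$

Recall the elementary integral
$$J(a) = \int_{0}^{\infty} \frac{5}{a^{2} + s^{2}} \, ds = \frac{5 \pi}{2 a}.$$

Differentiating under the integral sign with respect to $a$,
$$\frac{dJ}{da} = \int_{0}^{\infty} - \frac{10 a}{\left(a^{2} + s^{2}\right)^{2}} \, ds = - \frac{5 \pi}{2 a^{2}},$$
so $\int_{0}^{\infty} \frac{5}{\left(a^{2} + s^{2}\right)^{2}} \, ds = \frac{5 \pi}{4 a^{3}}$.

Repeating — each differentiation of $1/(s^2+a^2)^j$ produces $-2ja/(s^2+a^2)^{j+1}$ — and dividing through by $-2ja$ at each step yields, after $3$ differentiations in total,
$$\int_{0}^{\infty} \frac{5}{\left(a^{2} + s^{2}\right)^{4}} \, ds = \frac{25 \pi}{32 a^{7}}.$$

Setting $a = \frac{3}{2}$:
$$I = \frac{100 \pi}{2187}.$$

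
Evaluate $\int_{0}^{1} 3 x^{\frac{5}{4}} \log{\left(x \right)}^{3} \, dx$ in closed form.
$- \frac{512}{729}$

Start from the elementary integral
$$J(a) = \int_{0}^{1} 3 x^{a} \, dx = \frac{3}{a + 1}.$$

Differentiating under the integral sign brings down a factor of $\ln x$:
$$\frac{dJ}{da} = \int_{0}^{1} 3 x^{a} \log{\left(x \right)} \, dx = - \frac{3}{\left(a + 1\right)^{2}}.$$

Repeating $3$ times in total — each differentiation brings down another $\ln x$ — gives
$$\frac{d^{3}J}{da^{3}} = \int_{0}^{1} 3 x^{a} \log{\left(x \right)}^{3} \, dx = - \frac{18}{\left(a + 1\right)^{4}},$$
and the integrand here is exactly the target integrand, so $I = - \frac{18}{\left(a + 1\right)^{4}}$.

Setting $a = \frac{5}{4}$:
$$I = - \frac{512}{729}.$$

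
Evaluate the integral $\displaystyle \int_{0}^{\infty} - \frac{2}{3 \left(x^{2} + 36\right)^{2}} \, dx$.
$- \frac{\pi}{1296}$

Start from the standard arctangent integral
$$J(a) = \int_{0}^{\infty} - \frac{2}{3 \left(a^{2} + x^{2}\right)} \, dx = - \frac{\pi}{3 a}.$$

Differentiating under the integral sign with respect to $a$,
$$\frac{dJ}{da} = \int_{0}^{\infty} \frac{4 a}{3 \left(a^{2} + x^{2}\right)^{2}} \, dx = \frac{\pi}{3 a^{2}},$$
so $\int_{0}^{\infty} - \frac{2}{3 \left(a^{2} + x^{2}\right)^{2}} \, dx = - \frac{\pi}{6 a^{3}}$.

Setting $a = 6$:
$$I = - \frac{\pi}{1296}.$$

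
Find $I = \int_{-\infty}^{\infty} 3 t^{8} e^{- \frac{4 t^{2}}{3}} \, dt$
$\frac{25515 \sqrt{3} \sqrt{\pi}}{8192}$

Start from the elementary integral
$$J(a) = \int_{-\infty}^{\infty} 3 e^{- a t^{2}} \, dt = \frac{3 \sqrt{\pi}}{\sqrt{a}}.$$

Differentiating under the integral sign brings down a factor of $(-t^2)$:
$$\frac{dJ}{da} = \int_{-\infty}^{\infty} - 3 t^{2} e^{- a t^{2}} \, dt = - \frac{3 \sqrt{\pi}}{2 a^{\frac{3}{2}}}.$$

Repeating $4$ times in total — each differentiation brings down another $(-t^2)$ — gives
$$\frac{d^{4}J}{da^{4}} = \int_{-\infty}^{\infty} 3 t^{8} e^{- a t^{2}} \, dt = \frac{315 \sqrt{\pi}}{16 a^{\frac{9}{2}}},$$
and the integrand here is exactly the target integrand, so $I = \frac{315 \sqrt{\pi}}{16 a^{\frac{9}{2}}}$.

Setting $a = \frac{4}{3}$:
$$I = \frac{25515 \sqrt{3} \sqrt{\pi}}{8192}.$$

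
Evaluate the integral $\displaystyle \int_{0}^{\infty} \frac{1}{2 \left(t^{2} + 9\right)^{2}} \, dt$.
$\frac{\pi}{216}$

Begin with the known result
$$J(a) = \int_{0}^{\infty} \frac{1}{2 \left(a^{2} + t^{2}\right)} \, dt = \frac{\pi}{4 a}.$$

Differentiating under the integral sign with respect to $a$,
$$\frac{dJ}{da} = \int_{0}^{\infty} - \frac{a}{\left(a^{2} + t^{2}\right)^{2}} \, dt = - \frac{\pi}{4 a^{2}},$$
so $\int_{0}^{\infty} \frac{1}{2 \left(a^{2} + t^{2}\right)^{2}} \, dt = \frac{\pi}{8 a^{3}}$.

Setting $a = 3$:
$$I = \frac{\pi}{216}.$$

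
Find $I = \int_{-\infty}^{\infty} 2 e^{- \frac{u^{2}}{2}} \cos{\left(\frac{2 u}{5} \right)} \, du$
$\frac{2 \sqrt{2} \sqrt{\pi}}{e^{\frac{2}{25}}}$

Treat the cosine frequency as a parameter and define $I(b) = \int_{-\infty}^{\infty} 2 e^{- \frac{u^{2}}{2}} \cos{\left(b u \right)} \, du$.

Differentiating under the integral sign,
$$I'(b) = \int_{-\infty}^{\infty} - 2 u e^{- \frac{u^{2}}{2}} \sin{\left(b u \right)} \, du.$$

Integrate $\int_{-\infty}^{\infty} u \sin(b u)\, e^{- \frac{u^{2}}{2}}\, du$ by parts with $w = \sin(b u)$ and $dv = u\, e^{- \frac{u^{2}}{2}}\, du$, giving $v = - e^{- \frac{u^{2}}{2}}$. The boundary term vanishes and
$$\int_{-\infty}^{\infty} u \sin(b u)\, e^{- \frac{u^{2}}{2}}\, du = b \int_{-\infty}^{\infty} \cos(b u)\, e^{- \frac{u^{2}}{2}}\, du,$$
so $I'(b) = - b\, I(b)$.

This is a separable first-order ODE; solving with the initial condition $I(0) = \int_{-\infty}^{\infty} 2 e^{- \frac{u^{2}}{2}}\,du = 2 \sqrt{2} \sqrt{\pi}$ gives
$$I(b) = 2 \sqrt{2} \sqrt{\pi} e^{- \frac{b^{2}}{2}}.$$

Setting $b = \frac{2}{5}$:
$$I = \frac{2 \sqrt{2} \sqrt{\pi}}{e^{\frac{2}{25}}}.$$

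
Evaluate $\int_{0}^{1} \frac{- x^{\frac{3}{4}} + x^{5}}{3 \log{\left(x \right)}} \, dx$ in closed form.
$- \frac{\log{\left(7 \right)}}{3} + \frac{\log{\left(3 \right)}}{3} + \log{\left(2 \right)}$

Consider the one-parameter family: let $I(a) = \int_{0}^{1} \frac{x^{5} - x^{a}}{3 \log{\left(x \right)}} \, dx$.

Since $\dfrac{\partial}{\partial a}\,x^{a} = x^{a} \ln x$, the $\ln x$ in the denominator cancels and
$$\frac{dI}{da} = \int_{0}^{1} - \frac{1}{3} x^{a} \, dx = - \frac{1}{3} \left[\frac{x^{a+1}}{a+1}\right]_0^1 = - \frac{1}{3 a + 3}.$$

Integrating with respect to $a$ gives $I(a) = - \frac{\log{\left(a + 1 \right)}}{3} + \frac{\log{\left(6 \right)}}{3} + C$.

At $a = 5$ the integrand is identically $0$, so $I(5) = 0$. The closed form gives $0$, hence $C = 0$.

Setting $a = \frac{3}{4}$:
$$I = - \frac{\log{\left(7 \right)}}{3} + \frac{\log{\left(3 \right)}}{3} + \log{\left(2 \right)}.$$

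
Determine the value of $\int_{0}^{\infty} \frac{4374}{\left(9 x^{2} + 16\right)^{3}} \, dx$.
$\frac{2187 \pi}{8192}$

Recall the elementary integral
$$J(a) = \int_{0}^{\infty} \frac{6}{a^{2} + x^{2}} \, dx = \frac{3 \pi}{a}.$$

Differentiating under the integral sign with respect to $a$,
$$\frac{dJ}{da} = \int_{0}^{\infty} - \frac{12 a}{\left(a^{2} + x^{2}\right)^{2}} \, dx = - \frac{3 \pi}{a^{2}},$$
so $\int_{0}^{\infty} \frac{6}{\left(a^{2} + x^{2}\right)^{2}} \, dx = \frac{3 \pi}{2 a^{3}}$.

Repeating — each differentiation of $1/(x^2+a^2)^j$ produces $-2ja/(x^2+a^2)^{j+1}$ — and dividing through by $-2ja$ at each step yields, after $2$ differentiations in total,
$$\int_{0}^{\infty} \frac{6}{\left(a^{2} + x^{2}\right)^{3}} \, dx = \frac{9 \pi}{8 a^{5}}.$$

Setting $a = \frac{4}{3}$:
$$I = \frac{2187 \pi}{8192}.$$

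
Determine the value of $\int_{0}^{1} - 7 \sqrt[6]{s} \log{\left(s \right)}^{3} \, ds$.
$\frac{7776}{343}$

Consider the simpler parametrised integral
$$J(a) = \int_{0}^{1} - 7 s^{a} \, ds = - \frac{7}{a + 1}.$$

Differentiating under the integral sign brings down a factor of $\ln s$:
$$\frac{dJ}{da} = \int_{0}^{1} - 7 s^{a} \log{\left(s \right)} \, ds = \frac{7}{\left(a + 1\right)^{2}}.$$

Repeating $3$ times in total — each differentiation brings down another $\ln s$ — gives
$$\frac{d^{3}J}{da^{3}} = \int_{0}^{1} - 7 s^{a} \log{\left(s \right)}^{3} \, ds = \frac{42}{\left(a + 1\right)^{4}},$$
and the integrand here is exactly the target integrand, so $I = \frac{42}{\left(a + 1\right)^{4}}$.

Setting $a = \frac{1}{6}$:
$$I = \frac{7776}{343}.$$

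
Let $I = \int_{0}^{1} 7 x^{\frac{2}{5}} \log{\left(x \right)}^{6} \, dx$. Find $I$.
$\frac{56250000}{117649}$

Start from the elementary integral
$$J(a) = \int_{0}^{1} 7 x^{a} \, dx = \frac{7}{a + 1}.$$

Differentiating under the integral sign brings down a factor of $\ln x$:
$$\frac{dJ}{da} = \int_{0}^{1} 7 x^{a} \log{\left(x \right)} \, dx = - \frac{7}{\left(a + 1\right)^{2}}.$$

Repeating $6$ times in total — each differentiation brings down another $\ln x$ — gives
$$\frac{d^{6}J}{da^{6}} = \int_{0}^{1} 7 x^{a} \log{\left(x \right)}^{6} \, dx = \frac{5040}{\left(a + 1\right)^{7}},$$
and the integrand here is exactly the target integrand, so $I = \frac{5040}{\left(a + 1\right)^{7}}$.

Setting $a = \frac{2}{5}$:
$$I = \frac{56250000}{117649}.$$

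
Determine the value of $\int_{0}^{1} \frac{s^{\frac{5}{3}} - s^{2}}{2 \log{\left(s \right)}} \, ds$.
$- \log{\left(3 \right)} + \frac{3 \log{\left(2 \right)}}{2}$

Introduce a parameter $a$ in the exponent: let $I(a) = \int_{0}^{1} \frac{- s^{2} + s^{a}}{2 \log{\left(s \right)}} \, ds$.

Since $\dfrac{\partial}{\partial a}\,s^{a} = s^{a} \ln s$, the $\ln s$ in the denominator cancels and
$$\frac{dI}{da} = \int_{0}^{1} \frac{1}{2} s^{a} \, ds = \frac{1}{2} \left[\frac{s^{a+1}}{a+1}\right]_0^1 = \frac{1}{2 \left(a + 1\right)}.$$

Integrating with respect to $a$ gives $I(a) = \frac{\log{\left(a + 1 \right)}}{2} - \frac{\log{\left(3 \right)}}{2} + C$.

At $a = 2$ the integrand is identically $0$, so $I(2) = 0$. The closed form gives $0$, hence $C = 0$.

Setting $a = \frac{5}{3}$:
$$I = - \log{\left(3 \right)} + \frac{3 \log{\left(2 \right)}}{2}.$$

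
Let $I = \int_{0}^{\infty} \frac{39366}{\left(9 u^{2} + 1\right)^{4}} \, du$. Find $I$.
$\frac{32805 \pi}{16}$

Start from the standard arctangent integral
$$J(a) = \int_{0}^{\infty} \frac{6}{a^{2} + u^{2}} \, du = \frac{3 \pi}{a}.$$

Differentiating under the integral sign with respect to $a$,
$$\frac{dJ}{da} = \int_{0}^{\infty} - \frac{12 a}{\left(a^{2} + u^{2}\right)^{2}} \, du = - \frac{3 \pi}{a^{2}},$$
so $\int_{0}^{\infty} \frac{6}{\left(a^{2} + u^{2}\right)^{2}} \, du = \frac{3 \pi}{2 a^{3}}$.

Repeating — each differentiation of $1/(u^2+a^2)^j$ produces $-2ja/(u^2+a^2)^{j+1}$ — and dividing through by $-2ja$ at each step yields, after $3$ differentiations in total,
$$\int_{0}^{\infty} \frac{6}{\left(a^{2} + u^{2}\right)^{4}} \, du = \frac{15 \pi}{16 a^{7}}.$$

Setting $a = \frac{1}{3}$:
$$I = \frac{32805 \pi}{16}.$$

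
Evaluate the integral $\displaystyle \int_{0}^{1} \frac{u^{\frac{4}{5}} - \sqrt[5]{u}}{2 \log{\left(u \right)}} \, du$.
$- \frac{\log{\left(6 \right)}}{2} + \log{\left(3 \right)}$

Introduce a parameter $a$ in the exponent: let $I(a) = \int_{0}^{1} \frac{u^{\frac{4}{5}} - u^{a}}{2 \log{\left(u \right)}} \, du$.

Since $\dfrac{\partial}{\partial a}\,u^{a} = u^{a} \ln u$, the $\ln u$ in the denominator cancels and
$$\frac{dI}{da} = \int_{0}^{1} - \frac{1}{2} u^{a} \, du = - \frac{1}{2} \left[\frac{u^{a+1}}{a+1}\right]_0^1 = - \frac{1}{2 a + 2}.$$

Integrating with respect to $a$ gives $I(a) = - \frac{\log{\left(a + 1 \right)}}{2} - \frac{\log{\left(5 \right)}}{2} + \log{\left(3 \right)} + C$.

At $a = \frac{4}{5}$ the integrand is identically $0$, so $I(\frac{4}{5}) = 0$. The closed form gives $0$, hence $C = 0$.

Setting $a = \frac{1}{5}$:
$$I = - \frac{\log{\left(6 \right)}}{2} + \log{\left(3 \right)}.$$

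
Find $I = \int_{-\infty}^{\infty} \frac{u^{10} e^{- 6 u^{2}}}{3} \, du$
$\frac{35 \sqrt{6} \sqrt{\pi}}{165888}$

Consider the simpler parametrised integral
$$J(a) = \int_{-\infty}^{\infty} \frac{e^{- a u^{2}}}{3} \, du = \frac{\sqrt{\pi}}{3 \sqrt{a}}.$$

Differentiating under the integral sign brings down a factor of $(-u^2)$:
$$\frac{dJ}{da} = \int_{-\infty}^{\infty} - \frac{u^{2} e^{- a u^{2}}}{3} \, du = - \frac{\sqrt{\pi}}{6 a^{\frac{3}{2}}}.$$

Repeating $5$ times in total — each differentiation brings down another $(-u^2)$ — gives
$$\frac{d^{5}J}{da^{5}} = \int_{-\infty}^{\infty} - \frac{u^{10} e^{- a u^{2}}}{3} \, du = - \frac{315 \sqrt{\pi}}{32 a^{\frac{11}{2}}},$$
and the integrand here is $(-1)^{5}$ times the target integrand, so $I = (-1)^{5}\,\frac{d^{5}J}{da^{5}} = \frac{315 \sqrt{\pi}}{32 a^{\frac{11}{2}}}$.

Setting $a = 6$:
$$I = \frac{35 \sqrt{6} \sqrt{\pi}}{165888}.$$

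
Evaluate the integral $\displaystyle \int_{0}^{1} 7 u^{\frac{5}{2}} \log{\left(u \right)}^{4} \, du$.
$\frac{768}{2401}$

Start from the elementary integral
$$J(a) = \int_{0}^{1} 7 u^{a} \, du = \frac{7}{a + 1}.$$

Differentiating under the integral sign brings down a factor of $\ln u$:
$$\frac{dJ}{da} = \int_{0}^{1} 7 u^{a} \log{\left(u \right)} \, du = - \frac{7}{\left(a + 1\right)^{2}}.$$

Repeating $4$ times in total — each differentiation brings down another $\ln u$ — gives
$$\frac{d^{4}J}{da^{4}} = \int_{0}^{1} 7 u^{a} \log{\left(u \right)}^{4} \, du = \frac{168}{\left(a + 1\right)^{5}},$$
and the integrand here is exactly the target integrand, so $I = \frac{168}{\left(a + 1\right)^{5}}$.

Setting $a = \frac{5}{2}$:
$$I = \frac{768}{2401}.$$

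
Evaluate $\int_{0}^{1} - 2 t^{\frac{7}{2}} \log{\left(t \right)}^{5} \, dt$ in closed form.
$\frac{5120}{177147}$

Start from the elementary integral
$$J(a) = \int_{0}^{1} - 2 t^{a} \, dt = - \frac{2}{a + 1}.$$

Differentiating under the integral sign brings down a factor of $\ln t$:
$$\frac{dJ}{da} = \int_{0}^{1} - 2 t^{a} \log{\left(t \right)} \, dt = \frac{2}{\left(a + 1\right)^{2}}.$$

Repeating $5$ times in total — each differentiation brings down another $\ln t$ — gives
$$\frac{d^{5}J}{da^{5}} = \int_{0}^{1} - 2 t^{a} \log{\left(t \right)}^{5} \, dt = \frac{240}{\left(a + 1\right)^{6}},$$
and the integrand here is exactly the target integrand, so $I = \frac{240}{\left(a + 1\right)^{6}}$.

Setting $a = \frac{7}{2}$:
$$I = \frac{5120}{177147}.$$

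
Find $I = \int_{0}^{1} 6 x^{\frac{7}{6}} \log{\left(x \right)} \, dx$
$- \frac{216}{169}$

Consider the simpler parametrised integral
$$J(a) = \int_{0}^{1} 6 x^{a} \, dx = \frac{6}{a + 1}.$$

Differentiating under the integral sign brings down a factor of $\ln x$:
$$\frac{dJ}{da} = \int_{0}^{1} 6 x^{a} \log{\left(x \right)} \, dx = - \frac{6}{\left(a + 1\right)^{2}}.$$

The integral on the left is $I$, so $I = - \frac{6}{\left(a + 1\right)^{2}}$.

Setting $a = \frac{7}{6}$:
$$I = - \frac{216}{169}.$$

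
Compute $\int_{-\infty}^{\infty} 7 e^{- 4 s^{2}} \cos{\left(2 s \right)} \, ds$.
$\frac{7 \sqrt{\pi}}{2 e^{\frac{1}{4}}}$

Let $b$ denote the cosine frequency and define $I(b) = \int_{-\infty}^{\infty} 7 e^{- 4 s^{2}} \cos{\left(b s \right)} \, ds$.

Differentiating under the integral sign,
$$I'(b) = \int_{-\infty}^{\infty} - 7 s e^{- 4 s^{2}} \sin{\left(b s \right)} \, ds.$$

Integrate $\int_{-\infty}^{\infty} s \sin(b s)\, e^{- 4 s^{2}}\, ds$ by parts with $u = \sin(b s)$ and $dv = s\, e^{- 4 s^{2}}\, ds$, giving $v = - \frac{e^{- 4 s^{2}}}{8}$. The boundary term vanishes and
$$\int_{-\infty}^{\infty} s \sin(b s)\, e^{- 4 s^{2}}\, ds = \frac{b}{8} \int_{-\infty}^{\infty} \cos(b s)\, e^{- 4 s^{2}}\, ds,$$
so $I'(b) = - \frac{b}{8}\, I(b)$.

This is a separable first-order ODE; solving with the initial condition $I(0) = \int_{-\infty}^{\infty} 7 e^{- 4 s^{2}}\,ds = \frac{7 \sqrt{\pi}}{2}$ gives
$$I(b) = \frac{7 \sqrt{\pi} e^{- \frac{b^{2}}{16}}}{2}.$$

Setting $b = 2$:
$$I = \frac{7 \sqrt{\pi}}{2 e^{\frac{1}{4}}}.$$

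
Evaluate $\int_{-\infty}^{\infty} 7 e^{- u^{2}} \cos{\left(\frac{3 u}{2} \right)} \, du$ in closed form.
$\frac{7 \sqrt{\pi}}{e^{\frac{9}{16}}}$

Treat the cosine frequency as a parameter and define $I(b) = \int_{-\infty}^{\infty} 7 e^{- u^{2}} \cos{\left(b u \right)} \, du$.

Differentiating under the integral sign,
$$I'(b) = \int_{-\infty}^{\infty} - 7 u e^{- u^{2}} \sin{\left(b u \right)} \, du.$$

Integrate $\int_{-\infty}^{\infty} u \sin(b u)\, e^{- u^{2}}\, du$ by parts with $w = \sin(b u)$ and $dv = u\, e^{- u^{2}}\, du$, giving $v = - \frac{e^{- u^{2}}}{2}$. The boundary term vanishes and
$$\int_{-\infty}^{\infty} u \sin(b u)\, e^{- u^{2}}\, du = \frac{b}{2} \int_{-\infty}^{\infty} \cos(b u)\, e^{- u^{2}}\, du,$$
so $I'(b) = - \frac{b}{2}\, I(b)$.

This is a separable first-order ODE; solving with the initial condition $I(0) = \int_{-\infty}^{\infty} 7 e^{- u^{2}}\,du = 7 \sqrt{\pi}$ gives
$$I(b) = 7 \sqrt{\pi} e^{- \frac{b^{2}}{4}}.$$

Setting $b = \frac{3}{2}$:
$$I = \frac{7 \sqrt{\pi}}{e^{\frac{9}{16}}}.$$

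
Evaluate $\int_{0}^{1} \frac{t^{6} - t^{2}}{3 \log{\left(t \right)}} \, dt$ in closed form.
$- \frac{\log{\left(3 \right)}}{3} + \frac{\log{\left(7 \right)}}{3}$

Consider the one-parameter family: let $I(a) = \int_{0}^{1} \frac{- t^{2} + t^{a}}{3 \log{\left(t \right)}} \, dt$.

Since $\dfrac{\partial}{\partial a}\,t^{a} = t^{a} \ln t$, the $\ln t$ in the denominator cancels and
$$\frac{dI}{da} = \int_{0}^{1} \frac{1}{3} t^{a} \, dt = \frac{1}{3} \left[\frac{t^{a+1}}{a+1}\right]_0^1 = \frac{1}{3 \left(a + 1\right)}.$$

Integrating with respect to $a$ gives $I(a) = \frac{\log{\left(a + 1 \right)}}{3} - \frac{\log{\left(3 \right)}}{3} + C$.

At $a = 2$ the integrand is identically $0$, so $I(2) = 0$. The closed form gives $0$, hence $C = 0$.

Setting $a = 6$:
$$I = - \frac{\log{\left(3 \right)}}{3} + \frac{\log{\left(7 \right)}}{3}.$$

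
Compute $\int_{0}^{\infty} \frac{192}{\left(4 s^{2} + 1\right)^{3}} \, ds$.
$18 \pi$

Begin with the known result
$$J(a) = \int_{0}^{\infty} \frac{3}{a^{2} + s^{2}} \, ds = \frac{3 \pi}{2 a}.$$

Differentiating under the integral sign with respect to $a$,
$$\frac{dJ}{da} = \int_{0}^{\infty} - \frac{6 a}{\left(a^{2} + s^{2}\right)^{2}} \, ds = - \frac{3 \pi}{2 a^{2}},$$
so $\int_{0}^{\infty} \frac{3}{\left(a^{2} + s^{2}\right)^{2}} \, ds = \frac{3 \pi}{4 a^{3}}$.

Repeating — each differentiation of $1/(s^2+a^2)^j$ produces $-2ja/(s^2+a^2)^{j+1}$ — and dividing through by $-2ja$ at each step yields, after $2$ differentiations in total,
$$\int_{0}^{\infty} \frac{3}{\left(a^{2} + s^{2}\right)^{3}} \, ds = \frac{9 \pi}{16 a^{5}}.$$

Setting $a = \frac{1}{2}$:
$$I = 18 \pi.$$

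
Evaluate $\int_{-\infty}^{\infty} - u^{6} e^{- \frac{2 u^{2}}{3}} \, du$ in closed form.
$- \frac{405 \sqrt{6} \sqrt{\pi}}{128}$

Start from the elementary integral
$$J(a) = \int_{-\infty}^{\infty} - e^{- a u^{2}} \, du = - \frac{\sqrt{\pi}}{\sqrt{a}}.$$

Differentiating under the integral sign brings down a factor of $(-u^2)$:
$$\frac{dJ}{da} = \int_{-\infty}^{\infty} u^{2} e^{- a u^{2}} \, du = \frac{\sqrt{\pi}}{2 a^{\frac{3}{2}}}.$$

Repeating $3$ times in total — each differentiation brings down another $(-u^2)$ — gives
$$\frac{d^{3}J}{da^{3}} = \int_{-\infty}^{\infty} u^{6} e^{- a u^{2}} \, du = \frac{15 \sqrt{\pi}}{8 a^{\frac{7}{2}}},$$
and the integrand here is $(-1)^{3}$ times the target integrand, so $I = (-1)^{3}\,\frac{d^{3}J}{da^{3}} = - \frac{15 \sqrt{\pi}}{8 a^{\frac{7}{2}}}$.

Setting $a = \frac{2}{3}$:
$$I = - \frac{405 \sqrt{6} \sqrt{\pi}}{128}.$$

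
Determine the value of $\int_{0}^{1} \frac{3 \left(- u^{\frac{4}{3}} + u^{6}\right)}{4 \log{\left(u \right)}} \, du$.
$\frac{3 \log{\left(3 \right)}}{4}$

Consider the one-parameter family: let $I(a) = \int_{0}^{1} \frac{3 \left(u^{6} - u^{a}\right)}{4 \log{\left(u \right)}} \, du$.

Since $\dfrac{\partial}{\partial a}\,u^{a} = u^{a} \ln u$, the $\ln u$ in the denominator cancels and
$$\frac{dI}{da} = \int_{0}^{1} - \frac{3}{4} u^{a} \, du = - \frac{3}{4} \left[\frac{u^{a+1}}{a+1}\right]_0^1 = - \frac{3}{4 a + 4}.$$

Integrating with respect to $a$ gives $I(a) = - \frac{3 \log{\left(a + 1 \right)}}{4} + \frac{3 \log{\left(7 \right)}}{4} + C$.

At $a = 6$ the integrand is identically $0$, so $I(6) = 0$. The closed form gives $0$, hence $C = 0$.

Setting $a = \frac{4}{3}$:
$$I = \frac{3 \log{\left(3 \right)}}{4}.$$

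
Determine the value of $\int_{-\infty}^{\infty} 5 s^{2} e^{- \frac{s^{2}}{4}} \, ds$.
$20 \sqrt{\pi}$

Start from the elementary integral
$$J(a) = \int_{-\infty}^{\infty} 5 e^{- a s^{2}} \, ds = \frac{5 \sqrt{\pi}}{\sqrt{a}}.$$

Differentiating under the integral sign brings down a factor of $(-s^2)$:
$$\frac{dJ}{da} = \int_{-\infty}^{\infty} - 5 s^{2} e^{- a s^{2}} \, ds = - \frac{5 \sqrt{\pi}}{2 a^{\frac{3}{2}}}.$$

The integral on the left is $-I$, so $I = \frac{5 \sqrt{\pi}}{2 a^{\frac{3}{2}}}$.

Setting $a = \frac{1}{4}$:
$$I = 20 \sqrt{\pi}.$$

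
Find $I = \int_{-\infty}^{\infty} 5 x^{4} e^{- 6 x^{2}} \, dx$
$\frac{5 \sqrt{6} \sqrt{\pi}}{288}$

Consider the simpler parametrised integral
$$J(a) = \int_{-\infty}^{\infty} 5 e^{- a x^{2}} \, dx = \frac{5 \sqrt{\pi}}{\sqrt{a}}.$$

Differentiating under the integral sign brings down a factor of $(-x^2)$:
$$\frac{dJ}{da} = \int_{-\infty}^{\infty} - 5 x^{2} e^{- a x^{2}} \, dx = - \frac{5 \sqrt{\pi}}{2 a^{\frac{3}{2}}}.$$

Repeating twice in total — each differentiation brings down another $(-x^2)$ — gives
$$\frac{d^{2}J}{da^{2}} = \int_{-\infty}^{\infty} 5 x^{4} e^{- a x^{2}} \, dx = \frac{15 \sqrt{\pi}}{4 a^{\frac{5}{2}}},$$
and the integrand here is exactly the target integrand, so $I = \frac{15 \sqrt{\pi}}{4 a^{\frac{5}{2}}}$.

Setting $a = 6$:
$$I = \frac{5 \sqrt{6} \sqrt{\pi}}{288}.$$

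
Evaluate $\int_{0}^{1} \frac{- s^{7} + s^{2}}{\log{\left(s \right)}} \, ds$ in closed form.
$\log{\left(\frac{3}{8} \right)}$

Introduce a parameter $a$ in the exponent: let $I(a) = \int_{0}^{1} \frac{- s^{7} + s^{a}}{\log{\left(s \right)}} \, ds$.

Since $\dfrac{\partial}{\partial a}\,s^{a} = s^{a} \ln s$, the $\ln s$ in the denominator cancels and
$$\frac{dI}{da} = \int_{0}^{1} s^{a} \, ds = \left[\frac{s^{a+1}}{a+1}\right]_0^1 = \frac{1}{a + 1}.$$

Integrating with respect to $a$ gives $I(a) = \log{\left(\frac{a}{8} + \frac{1}{8} \right)} + C$.

At $a = 7$ the integrand is identically $0$, so $I(7) = 0$. The closed form gives $0$, hence $C = 0$.

Setting $a = 2$:
$$I = \log{\left(\frac{3}{8} \right)}.$$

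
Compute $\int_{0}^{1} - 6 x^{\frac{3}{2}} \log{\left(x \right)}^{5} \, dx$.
$\frac{9216}{3125}$

Consider the simpler parametrised integral
$$J(a) = \int_{0}^{1} - 6 x^{a} \, dx = - \frac{6}{a + 1}.$$

Differentiating under the integral sign brings down a factor of $\ln x$:
$$\frac{dJ}{da} = \int_{0}^{1} - 6 x^{a} \log{\left(x \right)} \, dx = \frac{6}{\left(a + 1\right)^{2}}.$$

Repeating $5$ times in total — each differentiation brings down another $\ln x$ — gives
$$\frac{d^{5}J}{da^{5}} = \int_{0}^{1} - 6 x^{a} \log{\left(x \right)}^{5} \, dx = \frac{720}{\left(a + 1\right)^{6}},$$
and the integrand here is exactly the target integrand, so $I = \frac{720}{\left(a + 1\right)^{6}}$.

Setting $a = \frac{3}{2}$:
$$I = \frac{9216}{3125}.$$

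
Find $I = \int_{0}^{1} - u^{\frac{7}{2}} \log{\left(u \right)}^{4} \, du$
$- \frac{256}{19683}$

Begin with the known integral
$$J(a) = \int_{0}^{1} - u^{a} \, du = - \frac{1}{a + 1}.$$

Differentiating under the integral sign brings down a factor of $\ln u$:
$$\frac{dJ}{da} = \int_{0}^{1} - u^{a} \log{\left(u \right)} \, du = \frac{1}{\left(a + 1\right)^{2}}.$$

Repeating $4$ times in total — each differentiation brings down another $\ln u$ — gives
$$\frac{d^{4}J}{da^{4}} = \int_{0}^{1} - u^{a} \log{\left(u \right)}^{4} \, du = - \frac{24}{\left(a + 1\right)^{5}},$$
and the integrand here is exactly the target integrand, so $I = - \frac{24}{\left(a + 1\right)^{5}}$.

Setting $a = \frac{7}{2}$:
$$I = - \frac{256}{19683}.$$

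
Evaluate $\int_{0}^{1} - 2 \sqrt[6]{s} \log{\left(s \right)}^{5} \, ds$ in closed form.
$\frac{11197440}{117649}$

Start from the elementary integral
$$J(a) = \int_{0}^{1} - 2 s^{a} \, ds = - \frac{2}{a + 1}.$$

Differentiating under the integral sign brings down a factor of $\ln s$:
$$\frac{dJ}{da} = \int_{0}^{1} - 2 s^{a} \log{\left(s \right)} \, ds = \frac{2}{\left(a + 1\right)^{2}}.$$

Repeating $5$ times in total — each differentiation brings down another $\ln s$ — gives
$$\frac{d^{5}J}{da^{5}} = \int_{0}^{1} - 2 s^{a} \log{\left(s \right)}^{5} \, ds = \frac{240}{\left(a + 1\right)^{6}},$$
and the integrand here is exactly the target integrand, so $I = \frac{240}{\left(a + 1\right)^{6}}$.

Setting $a = \frac{1}{6}$:
$$I = \frac{11197440}{117649}.$$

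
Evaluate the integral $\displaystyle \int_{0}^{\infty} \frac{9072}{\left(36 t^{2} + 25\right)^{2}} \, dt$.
$\frac{378 \pi}{125}$

Begin with the known result
$$J(a) = \int_{0}^{\infty} \frac{7}{a^{2} + t^{2}} \, dt = \frac{7 \pi}{2 a}.$$

Differentiating under the integral sign with respect to $a$,
$$\frac{dJ}{da} = \int_{0}^{\infty} - \frac{14 a}{\left(a^{2} + t^{2}\right)^{2}} \, dt = - \frac{7 \pi}{2 a^{2}},$$
so $\int_{0}^{\infty} \frac{7}{\left(a^{2} + t^{2}\right)^{2}} \, dt = \frac{7 \pi}{4 a^{3}}$.

Setting $a = \frac{5}{6}$:
$$I = \frac{378 \pi}{125}.$$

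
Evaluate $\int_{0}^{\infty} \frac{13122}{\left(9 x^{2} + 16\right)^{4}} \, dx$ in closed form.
$\frac{10935 \pi}{262144}$

Begin with the known result
$$J(a) = \int_{0}^{\infty} \frac{2}{a^{2} + x^{2}} \, dx = \frac{\pi}{a}.$$

Differentiating under the integral sign with respect to $a$,
$$\frac{dJ}{da} = \int_{0}^{\infty} - \frac{4 a}{\left(a^{2} + x^{2}\right)^{2}} \, dx = - \frac{\pi}{a^{2}},$$
so $\int_{0}^{\infty} \frac{2}{\left(a^{2} + x^{2}\right)^{2}} \, dx = \frac{\pi}{2 a^{3}}$.

Repeating — each differentiation of $1/(x^2+a^2)^j$ produces $-2ja/(x^2+a^2)^{j+1}$ — and dividing through by $-2ja$ at each step yields, after $3$ differentiations in total,
$$\int_{0}^{\infty} \frac{2}{\left(a^{2} + x^{2}\right)^{4}} \, dx = \frac{5 \pi}{16 a^{7}}.$$

Setting $a = \frac{4}{3}$:
$$I = \frac{10935 \pi}{262144}.$$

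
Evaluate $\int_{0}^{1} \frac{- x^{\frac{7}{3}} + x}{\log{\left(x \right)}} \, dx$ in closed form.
$\log{\left(\frac{3}{5} \right)}$

Consider the one-parameter family: let $I(a) = \int_{0}^{1} \frac{- x^{\frac{7}{3}} + x^{a}}{\log{\left(x \right)}} \, dx$.

Since $\dfrac{\partial}{\partial a}\,x^{a} = x^{a} \ln x$, the $\ln x$ in the denominator cancels and
$$\frac{dI}{da} = \int_{0}^{1} x^{a} \, dx = \left[\frac{x^{a+1}}{a+1}\right]_0^1 = \frac{1}{a + 1}.$$

Integrating with respect to $a$ gives $I(a) = \log{\left(\frac{3 a}{10} + \frac{3}{10} \right)} + C$.

At $a = \frac{7}{3}$ the integrand is identically $0$, so $I(\frac{7}{3}) = 0$. The closed form gives $0$, hence $C = 0$.

Setting $a = 1$:
$$I = \log{\left(\frac{3}{5} \right)}.$$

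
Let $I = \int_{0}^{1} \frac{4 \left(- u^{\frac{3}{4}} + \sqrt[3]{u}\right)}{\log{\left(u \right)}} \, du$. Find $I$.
$- \log{\left(\frac{194481}{65536} \right)}$

Replace the exponent $\frac{3}{4}$ by a parameter $a$: let $I(a) = \int_{0}^{1} \frac{4 \left(\sqrt[3]{u} - u^{a}\right)}{\log{\left(u \right)}} \, du$.

Since $\dfrac{\partial}{\partial a}\,u^{a} = u^{a} \ln u$, the $\ln u$ in the denominator cancels and
$$\frac{dI}{da} = \int_{0}^{1} -4 u^{a} \, du = -4 \left[\frac{u^{a+1}}{a+1}\right]_0^1 = - \frac{4}{a + 1}.$$

Integrating with respect to $a$ gives $I(a) = - \log{\left(\frac{81 \left(a + 1\right)^{4}}{256} \right)} + C$.

At $a = \frac{1}{3}$ the integrand is identically $0$, so $I(\frac{1}{3}) = 0$. The closed form gives $0$, hence $C = 0$.

Setting $a = \frac{3}{4}$:
$$I = - \log{\left(\frac{194481}{65536} \right)}.$$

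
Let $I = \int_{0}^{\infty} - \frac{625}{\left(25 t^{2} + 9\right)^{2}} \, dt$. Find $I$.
$- \frac{125 \pi}{108}$

Start from the standard arctangent integral
$$J(a) = \int_{0}^{\infty} - \frac{1}{a^{2} + t^{2}} \, dt = - \frac{\pi}{2 a}.$$

Differentiating under the integral sign with respect to $a$,
$$\frac{dJ}{da} = \int_{0}^{\infty} \frac{2 a}{\left(a^{2} + t^{2}\right)^{2}} \, dt = \frac{\pi}{2 a^{2}},$$
so $\int_{0}^{\infty} - \frac{1}{\left(a^{2} + t^{2}\right)^{2}} \, dt = - \frac{\pi}{4 a^{3}}$.

Setting $a = \frac{3}{5}$:
$$I = - \frac{125 \pi}{108}.$$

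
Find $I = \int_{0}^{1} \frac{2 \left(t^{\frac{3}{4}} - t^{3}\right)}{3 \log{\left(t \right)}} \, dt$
$- \log{\left(\frac{4 \sqrt[3]{28}}{7} \right)}$

Introduce a parameter $a$ in the exponent: let $I(a) = \int_{0}^{1} \frac{2 \left(t^{\frac{3}{4}} - t^{a}\right)}{3 \log{\left(t \right)}} \, dt$.

Since $\dfrac{\partial}{\partial a}\,t^{a} = t^{a} \ln t$, the $\ln t$ in the denominator cancels and
$$\frac{dI}{da} = \int_{0}^{1} - \frac{2}{3} t^{a} \, dt = - \frac{2}{3} \left[\frac{t^{a+1}}{a+1}\right]_0^1 = - \frac{2}{3 a + 3}.$$

Integrating with respect to $a$ gives $I(a) = - \log{\left(\frac{2 \sqrt[3]{14} \left(a + 1\right)^{\frac{2}{3}}}{7} \right)} + C$.

At $a = \frac{3}{4}$ the integrand is identically $0$, so $I(\frac{3}{4}) = 0$. The closed form gives $0$, hence $C = 0$.

Setting $a = 3$:
$$I = - \log{\left(\frac{4 \sqrt[3]{28}}{7} \right)}.$$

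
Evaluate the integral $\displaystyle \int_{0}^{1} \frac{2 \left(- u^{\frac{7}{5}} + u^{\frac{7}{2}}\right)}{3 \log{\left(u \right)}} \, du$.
$\log{\left(\frac{15^{\frac{2}{3}}}{4} \right)}$

Introduce a parameter $a$ in the exponent: let $I(a) = \int_{0}^{1} \frac{2 \left(- u^{\frac{7}{5}} + u^{a}\right)}{3 \log{\left(u \right)}} \, du$.

Since $\dfrac{\partial}{\partial a}\,u^{a} = u^{a} \ln u$, the $\ln u$ in the denominator cancels and
$$\frac{dI}{da} = \int_{0}^{1} \frac{2}{3} u^{a} \, du = \frac{2}{3} \left[\frac{u^{a+1}}{a+1}\right]_0^1 = \frac{2}{3 \left(a + 1\right)}.$$

Integrating with respect to $a$ gives $I(a) = \log{\left(\frac{\sqrt[3]{12} \cdot 5^{\frac{2}{3}} \left(a + 1\right)^{\frac{2}{3}}}{12} \right)} + C$.

At $a = \frac{7}{5}$ the integrand is identically $0$, so $I(\frac{7}{5}) = 0$. The closed form gives $0$, hence $C = 0$.

Setting $a = \frac{7}{2}$:
$$I = \log{\left(\frac{15^{\frac{2}{3}}}{4} \right)}.$$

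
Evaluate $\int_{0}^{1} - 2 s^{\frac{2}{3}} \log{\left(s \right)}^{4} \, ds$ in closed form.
$- \frac{11664}{3125}$

Begin with the known integral
$$J(a) = \int_{0}^{1} - 2 s^{a} \, ds = - \frac{2}{a + 1}.$$

Differentiating under the integral sign brings down a factor of $\ln s$:
$$\frac{dJ}{da} = \int_{0}^{1} - 2 s^{a} \log{\left(s \right)} \, ds = \frac{2}{\left(a + 1\right)^{2}}.$$

Repeating $4$ times in total — each differentiation brings down another $\ln s$ — gives
$$\frac{d^{4}J}{da^{4}} = \int_{0}^{1} - 2 s^{a} \log{\left(s \right)}^{4} \, ds = - \frac{48}{\left(a + 1\right)^{5}},$$
and the integrand here is exactly the target integrand, so $I = - \frac{48}{\left(a + 1\right)^{5}}$.

Setting $a = \frac{2}{3}$:
$$I = - \frac{11664}{3125}.$$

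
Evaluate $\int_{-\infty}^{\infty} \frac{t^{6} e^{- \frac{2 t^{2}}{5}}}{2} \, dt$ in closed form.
$\frac{1875 \sqrt{10} \sqrt{\pi}}{256}$

Begin with the known integral
$$J(a) = \int_{-\infty}^{\infty} \frac{e^{- a t^{2}}}{2} \, dt = \frac{\sqrt{\pi}}{2 \sqrt{a}}.$$

Differentiating under the integral sign brings down a factor of $(-t^2)$:
$$\frac{dJ}{da} = \int_{-\infty}^{\infty} - \frac{t^{2} e^{- a t^{2}}}{2} \, dt = - \frac{\sqrt{\pi}}{4 a^{\frac{3}{2}}}.$$

Repeating $3$ times in total — each differentiation brings down another $(-t^2)$ — gives
$$\frac{d^{3}J}{da^{3}} = \int_{-\infty}^{\infty} - \frac{t^{6} e^{- a t^{2}}}{2} \, dt = - \frac{15 \sqrt{\pi}}{16 a^{\frac{7}{2}}},$$
and the integrand here is $(-1)^{3}$ times the target integrand, so $I = (-1)^{3}\,\frac{d^{3}J}{da^{3}} = \frac{15 \sqrt{\pi}}{16 a^{\frac{7}{2}}}$.

Setting $a = \frac{2}{5}$:
$$I = \frac{1875 \sqrt{10} \sqrt{\pi}}{256}.$$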